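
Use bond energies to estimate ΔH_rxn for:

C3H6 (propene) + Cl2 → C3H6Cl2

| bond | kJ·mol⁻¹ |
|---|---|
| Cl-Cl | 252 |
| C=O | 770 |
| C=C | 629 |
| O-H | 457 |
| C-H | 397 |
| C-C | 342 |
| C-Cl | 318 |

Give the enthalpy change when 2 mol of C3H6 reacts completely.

Bonds broken (reactants):
  C-C: 1 × 342 = 342
  C-H: 6 × 397 = 2382
  C=C: 1 × 629 = 629
  Cl-Cl: 1 × 252 = 252
  Σ(broken) = 3605 kJ
Bonds formed (products):
  C-C: 2 × 342 = 684
  C-Cl: 2 × 318 = 636
  C-H: 6 × 397 = 2382
  Σ(formed) = 3702 kJ
ΔH = Σ(broken) − Σ(formed) = 3605 − 3702 = −97 kJ
For 2× the reaction as written: 2 × (−97) = −194 kJ

ΔH = −194 kJ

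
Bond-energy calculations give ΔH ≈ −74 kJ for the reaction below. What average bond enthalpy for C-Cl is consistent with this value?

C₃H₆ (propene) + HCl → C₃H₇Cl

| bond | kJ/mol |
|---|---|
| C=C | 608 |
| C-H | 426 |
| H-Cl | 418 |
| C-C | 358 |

D(C-Cl) ≈ 316 kJ/mol

Let D be the C-Cl bond energy.
Σ(broken) = 1×358 + 6×426 + 1×608 + 1×418 = 3940
Σ(formed) = 2×358 + 1×D + 7×426 = 3698 + D
ΔH = Σ(broken) − Σ(formed) = (3940) − (3698 + D) = +242 − D
Setting this equal to −74 kJ gives D = 316 kJ/mol.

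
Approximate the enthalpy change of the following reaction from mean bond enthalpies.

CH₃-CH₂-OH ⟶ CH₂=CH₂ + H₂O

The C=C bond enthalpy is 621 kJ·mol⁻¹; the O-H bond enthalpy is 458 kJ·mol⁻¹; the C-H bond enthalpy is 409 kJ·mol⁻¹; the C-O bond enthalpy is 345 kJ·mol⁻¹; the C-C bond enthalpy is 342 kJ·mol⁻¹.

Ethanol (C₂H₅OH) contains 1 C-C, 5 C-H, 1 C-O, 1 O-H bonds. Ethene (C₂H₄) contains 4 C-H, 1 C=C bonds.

Bonds broken (reactants):
  C-C: 1 × 342 = 342
  C-H: 5 × 409 = 2045
  C-O: 1 × 345 = 345
  O-H: 1 × 458 = 458
  Σ(broken) = 3190 kJ
Bonds formed (products):
  C-H: 4 × 409 = 1636
  C=C: 1 × 621 = 621
  O-H: 2 × 458 = 916
  Σ(formed) = 3173 kJ
ΔH = Σ(broken) − Σ(formed) = 3190 − 3173 = +17 kJ

ΔH ≈ +17 kJ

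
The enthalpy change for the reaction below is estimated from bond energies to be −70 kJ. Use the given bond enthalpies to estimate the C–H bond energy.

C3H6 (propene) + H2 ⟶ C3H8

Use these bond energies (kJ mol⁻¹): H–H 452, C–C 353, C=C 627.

D(C–H) ≈ 398 kJ/mol

Let D be the C–H bond energy.
Σ(broken) = 1×353 + 6×D + 1×627 + 1×452 = 1432 + 6D
Σ(formed) = 2×353 + 8×D = 706 + 8D
ΔH = Σ(broken) − Σ(formed) = (1432 + 6D) − (706 + 8D) = +726 − 2D
Setting this equal to −70 kJ gives 2D = 796, so D = 398 kJ/mol.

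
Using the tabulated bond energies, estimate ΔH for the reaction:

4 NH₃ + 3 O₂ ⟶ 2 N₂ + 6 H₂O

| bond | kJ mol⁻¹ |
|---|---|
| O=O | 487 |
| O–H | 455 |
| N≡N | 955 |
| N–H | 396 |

Bonds broken (reactants):
  N–H: 12 × 396 = 4752
  O=O: 3 × 487 = 1461
  Σ(broken) = 6213 kJ
Bonds formed (products):
  N≡N: 2 × 955 = 1910
  O–H: 12 × 455 = 5460
  Σ(formed) = 7370 kJ
ΔH = Σ(broken) − Σ(formed) = 6213 − 7370 = −1157 kJ

ΔH ≈ −1157 kJ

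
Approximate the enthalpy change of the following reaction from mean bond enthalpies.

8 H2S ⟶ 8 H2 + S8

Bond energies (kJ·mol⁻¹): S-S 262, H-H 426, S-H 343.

Bonds broken (reactants):
  S-H: 16 × 343 = 5488
  Σ(broken) = 5488 kJ
Bonds formed (products):
  H-H: 8 × 426 = 3408
  S-S: 8 × 262 = 2096
  Σ(formed) = 5504 kJ
ΔH = Σ(broken) − Σ(formed) = 5488 − 5504 = −16 kJ

ΔH ≈ −16 kJ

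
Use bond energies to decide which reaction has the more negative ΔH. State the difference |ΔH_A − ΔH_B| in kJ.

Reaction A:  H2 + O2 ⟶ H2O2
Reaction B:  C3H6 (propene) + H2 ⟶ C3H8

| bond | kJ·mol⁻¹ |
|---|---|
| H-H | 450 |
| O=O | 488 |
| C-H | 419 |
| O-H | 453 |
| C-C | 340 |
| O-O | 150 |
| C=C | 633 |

Reaction A:
  Bonds broken (reactants):
    H-H: 1 × 450 = 450
    O=O: 1 × 488 = 488
    Σ(broken) = 938 kJ
  Bonds formed (products):
    O-H: 2 × 453 = 906
    O-O: 1 × 150 = 150
    Σ(formed) = 1056 kJ
  ΔH_A = 938 − 1056 = −118 kJ
Reaction B:
  Bonds broken (reactants):
    C-C: 1 × 340 = 340
    C-H: 6 × 419 = 2514
    C=C: 1 × 633 = 633
    H-H: 1 × 450 = 450
    Σ(broken) = 3937 kJ
  Bonds formed (products):
    C-C: 2 × 340 = 680
    C-H: 8 × 419 = 3352
    Σ(formed) = 4032 kJ
  ΔH_B = 3937 − 4032 = −95 kJ
ΔH_A − ΔH_B = −23 kJ, so reaction A has the more negative ΔH; |ΔH_A − ΔH_B| = 23 kJ.

Reaction A, by 23 kJ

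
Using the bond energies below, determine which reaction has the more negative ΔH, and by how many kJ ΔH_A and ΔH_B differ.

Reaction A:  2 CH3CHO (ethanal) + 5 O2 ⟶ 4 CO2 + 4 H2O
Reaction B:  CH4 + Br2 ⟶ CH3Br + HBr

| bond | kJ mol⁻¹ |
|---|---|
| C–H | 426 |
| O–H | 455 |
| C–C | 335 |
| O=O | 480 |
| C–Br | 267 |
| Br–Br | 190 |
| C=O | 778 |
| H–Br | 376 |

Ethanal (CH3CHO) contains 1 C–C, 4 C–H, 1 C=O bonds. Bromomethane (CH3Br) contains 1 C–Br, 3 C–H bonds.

Reaction A:
  Bonds broken (reactants):
    C–C: 2 × 335 = 670
    C–H: 8 × 426 = 3408
    C=O: 2 × 778 = 1556
    O=O: 5 × 480 = 2400
    Σ(broken) = 8034 kJ
  Bonds formed (products):
    C=O: 8 × 778 = 6224
    O–H: 8 × 455 = 3640
    Σ(formed) = 9864 kJ
  ΔH_A = 8034 − 9864 = −1830 kJ
Reaction B:
  Bonds broken (reactants):
    Br–Br: 1 × 190 = 190
    C–H: 4 × 426 = 1704
    Σ(broken) = 1894 kJ
  Bonds formed (products):
    C–Br: 1 × 267 = 267
    C–H: 3 × 426 = 1278
    H–Br: 1 × 376 = 376
    Σ(formed) = 1921 kJ
  ΔH_B = 1894 − 1921 = −27 kJ
ΔH_A − ΔH_B = −1803 kJ, so reaction A has the more negative ΔH; |ΔH_A − ΔH_B| = 1803 kJ.

Reaction A, by 1803 kJ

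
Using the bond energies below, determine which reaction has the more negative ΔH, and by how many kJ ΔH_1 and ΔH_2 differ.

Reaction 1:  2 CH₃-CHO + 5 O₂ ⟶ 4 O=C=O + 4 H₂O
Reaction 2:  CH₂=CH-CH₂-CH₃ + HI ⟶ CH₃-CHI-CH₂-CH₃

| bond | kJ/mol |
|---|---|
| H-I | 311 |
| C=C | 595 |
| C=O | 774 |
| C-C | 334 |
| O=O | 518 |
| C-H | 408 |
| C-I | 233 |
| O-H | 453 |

Reaction 1:
  Bonds broken (reactants):
    C-C: 2 × 334 = 668
    C-H: 8 × 408 = 3264
    C=O: 2 × 774 = 1548
    O=O: 5 × 518 = 2590
    Σ(broken) = 8070 kJ
  Bonds formed (products):
    C=O: 8 × 774 = 6192
    O-H: 8 × 453 = 3624
    Σ(formed) = 9816 kJ
  ΔH_1 = 8070 − 9816 = −1746 kJ
Reaction 2:
  Bonds broken (reactants):
    C-C: 2 × 334 = 668
    C-H: 8 × 408 = 3264
    C=C: 1 × 595 = 595
    H-I: 1 × 311 = 311
    Σ(broken) = 4838 kJ
  Bonds formed (products):
    C-C: 3 × 334 = 1002
    C-H: 9 × 408 = 3672
    C-I: 1 × 233 = 233
    Σ(formed) = 4907 kJ
  ΔH_2 = 4838 − 4907 = −69 kJ
ΔH_1 − ΔH_2 = −1677 kJ, so reaction 1 has the more negative ΔH; |ΔH_1 − ΔH_2| = 1677 kJ.

Reaction 1, by 1677 kJ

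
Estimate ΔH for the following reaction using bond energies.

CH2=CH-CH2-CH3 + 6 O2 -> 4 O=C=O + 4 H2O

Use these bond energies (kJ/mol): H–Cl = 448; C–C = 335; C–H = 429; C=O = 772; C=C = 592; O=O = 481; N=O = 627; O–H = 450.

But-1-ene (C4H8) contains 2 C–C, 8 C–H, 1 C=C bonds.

ΔH ≈ −2196 kJ

Bonds broken (reactants):
  C–C: 2 × 335 = 670
  C–H: 8 × 429 = 3432
  C=C: 1 × 592 = 592
  O=O: 6 × 481 = 2886
  Σ(broken) = 7580 kJ
Bonds formed (products):
  C=O: 8 × 772 = 6176
  O–H: 8 × 450 = 3600
  Σ(formed) = 9776 kJ
ΔH = Σ(broken) − Σ(formed) = 7580 − 9776 = −2196 kJ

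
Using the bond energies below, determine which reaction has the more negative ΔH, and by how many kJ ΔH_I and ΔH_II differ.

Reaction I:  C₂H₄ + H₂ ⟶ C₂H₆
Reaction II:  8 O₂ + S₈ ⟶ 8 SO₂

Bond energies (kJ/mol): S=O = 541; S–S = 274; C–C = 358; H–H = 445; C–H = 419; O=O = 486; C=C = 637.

Reaction I:
  Bonds broken (reactants):
    C–H: 4 × 419 = 1676
    C=C: 1 × 637 = 637
    H–H: 1 × 445 = 445
    Σ(broken) = 2758 kJ
  Bonds formed (products):
    C–C: 1 × 358 = 358
    C–H: 6 × 419 = 2514
    Σ(formed) = 2872 kJ
  ΔH_I = 2758 − 2872 = −114 kJ
Reaction II:
  Bonds broken (reactants):
    O=O: 8 × 486 = 3888
    S–S: 8 × 274 = 2192
    Σ(broken) = 6080 kJ
  Bonds formed (products):
    S=O: 16 × 541 = 8656
    Σ(formed) = 8656 kJ
  ΔH_II = 6080 − 8656 = −2576 kJ
ΔH_I − ΔH_II = +2462 kJ, so reaction II has the more negative ΔH; |ΔH_I − ΔH_II| = 2462 kJ.

Reaction II, by 2462 kJ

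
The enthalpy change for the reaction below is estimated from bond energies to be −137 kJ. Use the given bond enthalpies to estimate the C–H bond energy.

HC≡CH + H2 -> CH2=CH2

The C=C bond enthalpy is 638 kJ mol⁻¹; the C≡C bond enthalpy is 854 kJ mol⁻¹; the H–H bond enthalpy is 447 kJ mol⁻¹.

D(C–H) ≈ 400 kJ/mol

Let D be the C–H bond energy.
Σ(broken) = 1×854 + 2×D + 1×447 = 1301 + 2D
Σ(formed) = 4×D + 1×638 = 638 + 4D
ΔH = Σ(broken) − Σ(formed) = (1301 + 2D) − (638 + 4D) = +663 − 2D
Setting this equal to −137 kJ gives 2D = 800, so D = 400 kJ/mol.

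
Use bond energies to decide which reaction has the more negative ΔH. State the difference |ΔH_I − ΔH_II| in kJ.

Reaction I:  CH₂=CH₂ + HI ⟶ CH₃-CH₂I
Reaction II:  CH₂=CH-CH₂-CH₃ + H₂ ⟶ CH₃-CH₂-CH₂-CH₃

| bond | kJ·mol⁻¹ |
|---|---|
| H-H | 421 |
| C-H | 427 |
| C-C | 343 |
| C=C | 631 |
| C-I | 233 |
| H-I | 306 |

Reaction I:
  Bonds broken (reactants):
    C-H: 4 × 427 = 1708
    C=C: 1 × 631 = 631
    H-I: 1 × 306 = 306
    Σ(broken) = 2645 kJ
  Bonds formed (products):
    C-C: 1 × 343 = 343
    C-H: 5 × 427 = 2135
    C-I: 1 × 233 = 233
    Σ(formed) = 2711 kJ
  ΔH_I = 2645 − 2711 = −66 kJ
Reaction II:
  Bonds broken (reactants):
    C-C: 2 × 343 = 686
    C-H: 8 × 427 = 3416
    C=C: 1 × 631 = 631
    H-H: 1 × 421 = 421
    Σ(broken) = 5154 kJ
  Bonds formed (products):
    C-C: 3 × 343 = 1029
    C-H: 10 × 427 = 4270
    Σ(formed) = 5299 kJ
  ΔH_II = 5154 − 5299 = −145 kJ
ΔH_I − ΔH_II = +79 kJ, so reaction II has the more negative ΔH; |ΔH_I − ΔH_II| = 79 kJ.

Reaction II, by 79 kJ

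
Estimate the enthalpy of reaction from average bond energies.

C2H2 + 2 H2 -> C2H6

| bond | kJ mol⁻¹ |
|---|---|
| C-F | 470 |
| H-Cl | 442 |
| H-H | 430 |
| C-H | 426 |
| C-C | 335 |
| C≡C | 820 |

Bonds broken (reactants):
  C≡C: 1 × 820 = 820
  C-H: 2 × 426 = 852
  H-H: 2 × 430 = 860
  Σ(broken) = 2532 kJ
Bonds formed (products):
  C-C: 1 × 335 = 335
  C-H: 6 × 426 = 2556
  Σ(formed) = 2891 kJ
ΔH = Σ(broken) − Σ(formed) = 2532 − 2891 = −359 kJ

ΔH ≈ −359 kJ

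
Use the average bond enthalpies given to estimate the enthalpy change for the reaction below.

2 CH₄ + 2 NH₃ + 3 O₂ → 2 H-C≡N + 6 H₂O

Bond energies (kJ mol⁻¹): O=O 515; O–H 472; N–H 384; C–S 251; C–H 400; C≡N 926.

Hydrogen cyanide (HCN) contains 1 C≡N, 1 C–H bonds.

ΔH ≈ −1267 kJ

Bonds broken (reactants):
  C–H: 8 × 400 = 3200
  N–H: 6 × 384 = 2304
  O=O: 3 × 515 = 1545
  Σ(broken) = 7049 kJ
Bonds formed (products):
  C≡N: 2 × 926 = 1852
  C–H: 2 × 400 = 800
  O–H: 12 × 472 = 5664
  Σ(formed) = 8316 kJ
ΔH = Σ(broken) − Σ(formed) = 7049 − 8316 = −1267 kJ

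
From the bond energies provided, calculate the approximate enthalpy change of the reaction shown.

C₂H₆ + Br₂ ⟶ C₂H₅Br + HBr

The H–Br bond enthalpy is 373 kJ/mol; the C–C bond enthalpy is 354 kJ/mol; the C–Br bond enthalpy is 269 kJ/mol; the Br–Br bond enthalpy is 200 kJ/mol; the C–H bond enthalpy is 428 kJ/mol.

Bonds broken (reactants):
  Br–Br: 1 × 200 = 200
  C–C: 1 × 354 = 354
  C–H: 6 × 428 = 2568
  Σ(broken) = 3122 kJ
Bonds formed (products):
  C–Br: 1 × 269 = 269
  C–C: 1 × 354 = 354
  C–H: 5 × 428 = 2140
  H–Br: 1 × 373 = 373
  Σ(formed) = 3136 kJ
ΔH = Σ(broken) − Σ(formed) = 3122 − 3136 = −14 kJ

ΔH ≈ −14 kJ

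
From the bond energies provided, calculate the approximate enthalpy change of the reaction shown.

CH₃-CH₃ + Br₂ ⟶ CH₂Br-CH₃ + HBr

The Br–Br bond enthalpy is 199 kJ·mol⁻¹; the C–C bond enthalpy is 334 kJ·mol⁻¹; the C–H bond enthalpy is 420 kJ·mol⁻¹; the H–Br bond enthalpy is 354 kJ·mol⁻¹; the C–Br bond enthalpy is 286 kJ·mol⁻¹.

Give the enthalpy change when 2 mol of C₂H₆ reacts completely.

ΔH = −42 kJ

Bonds broken (reactants):
  Br–Br: 1 × 199 = 199
  C–C: 1 × 334 = 334
  C–H: 6 × 420 = 2520
  Σ(broken) = 3053 kJ
Bonds formed (products):
  C–Br: 1 × 286 = 286
  C–C: 1 × 334 = 334
  C–H: 5 × 420 = 2100
  H–Br: 1 × 354 = 354
  Σ(formed) = 3074 kJ
ΔH = Σ(broken) − Σ(formed) = 3053 − 3074 = −21 kJ
For 2× the reaction as written: 2 × (−21) = −42 kJ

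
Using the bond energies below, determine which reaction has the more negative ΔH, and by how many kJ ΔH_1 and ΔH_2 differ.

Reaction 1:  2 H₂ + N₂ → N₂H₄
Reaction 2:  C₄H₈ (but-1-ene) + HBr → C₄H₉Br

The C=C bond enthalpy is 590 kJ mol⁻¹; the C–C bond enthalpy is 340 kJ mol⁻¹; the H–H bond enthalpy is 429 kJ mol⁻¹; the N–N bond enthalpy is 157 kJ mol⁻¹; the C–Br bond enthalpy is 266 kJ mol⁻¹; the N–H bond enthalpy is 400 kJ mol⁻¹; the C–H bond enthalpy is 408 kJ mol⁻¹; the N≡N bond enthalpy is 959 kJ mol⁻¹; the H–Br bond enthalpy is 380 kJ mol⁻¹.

Reaction 1:
  Bonds broken (reactants):
    H–H: 2 × 429 = 858
    N≡N: 1 × 959 = 959
    Σ(broken) = 1817 kJ
  Bonds formed (products):
    N–H: 4 × 400 = 1600
    N–N: 1 × 157 = 157
    Σ(formed) = 1757 kJ
  ΔH_1 = 1817 − 1757 = +60 kJ
Reaction 2:
  Bonds broken (reactants):
    C–C: 2 × 340 = 680
    C–H: 8 × 408 = 3264
    C=C: 1 × 590 = 590
    H–Br: 1 × 380 = 380
    Σ(broken) = 4914 kJ
  Bonds formed (products):
    C–Br: 1 × 266 = 266
    C–C: 3 × 340 = 1020
    C–H: 9 × 408 = 3672
    Σ(formed) = 4958 kJ
  ΔH_2 = 4914 − 4958 = −44 kJ
ΔH_1 − ΔH_2 = +104 kJ, so reaction 2 has the more negative ΔH; |ΔH_1 − ΔH_2| = 104 kJ.

Reaction 2, by 104 kJ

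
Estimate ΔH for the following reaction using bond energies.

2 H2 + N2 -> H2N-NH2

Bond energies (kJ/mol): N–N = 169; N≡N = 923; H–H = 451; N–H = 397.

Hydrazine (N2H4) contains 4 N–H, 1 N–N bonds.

Bonds broken (reactants):
  H–H: 2 × 451 = 902
  N≡N: 1 × 923 = 923
  Σ(broken) = 1825 kJ
Bonds formed (products):
  N–H: 4 × 397 = 1588
  N–N: 1 × 169 = 169
  Σ(formed) = 1757 kJ
ΔH = Σ(broken) − Σ(formed) = 1825 − 1757 = +68 kJ

ΔH ≈ +68 kJ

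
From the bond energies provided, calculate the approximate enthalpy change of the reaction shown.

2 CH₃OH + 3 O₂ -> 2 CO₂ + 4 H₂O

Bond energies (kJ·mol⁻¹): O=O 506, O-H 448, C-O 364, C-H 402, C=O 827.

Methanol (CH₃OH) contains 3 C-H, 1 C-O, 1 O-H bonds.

Bonds broken (reactants):
  C-H: 6 × 402 = 2412
  C-O: 2 × 364 = 728
  O-H: 2 × 448 = 896
  O=O: 3 × 506 = 1518
  Σ(broken) = 5554 kJ
Bonds formed (products):
  C=O: 4 × 827 = 3308
  O-H: 8 × 448 = 3584
  Σ(formed) = 6892 kJ
ΔH = Σ(broken) − Σ(formed) = 5554 − 6892 = −1338 kJ

ΔH ≈ −1338 kJ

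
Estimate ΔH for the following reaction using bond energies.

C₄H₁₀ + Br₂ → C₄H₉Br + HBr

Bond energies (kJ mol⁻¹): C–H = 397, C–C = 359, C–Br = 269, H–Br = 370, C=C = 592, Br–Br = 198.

Bonds broken (reactants):
  Br–Br: 1 × 198 = 198
  C–C: 3 × 359 = 1077
  C–H: 10 × 397 = 3970
  Σ(broken) = 5245 kJ
Bonds formed (products):
  C–Br: 1 × 269 = 269
  C–C: 3 × 359 = 1077
  C–H: 9 × 397 = 3573
  H–Br: 1 × 370 = 370
  Σ(formed) = 5289 kJ
ΔH = Σ(broken) − Σ(formed) = 5245 − 5289 = −44 kJ

ΔH ≈ −44 kJ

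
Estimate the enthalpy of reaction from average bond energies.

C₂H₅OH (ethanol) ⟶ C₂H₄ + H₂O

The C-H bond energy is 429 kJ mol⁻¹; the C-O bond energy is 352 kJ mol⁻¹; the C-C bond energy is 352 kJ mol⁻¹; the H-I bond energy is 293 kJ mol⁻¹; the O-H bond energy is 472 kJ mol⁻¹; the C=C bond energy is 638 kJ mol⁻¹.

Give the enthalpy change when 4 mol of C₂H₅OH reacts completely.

ΔH = +92 kJ

Bonds broken (reactants):
  C-C: 1 × 352 = 352
  C-H: 5 × 429 = 2145
  C-O: 1 × 352 = 352
  O-H: 1 × 472 = 472
  Σ(broken) = 3321 kJ
Bonds formed (products):
  C-H: 4 × 429 = 1716
  C=C: 1 × 638 = 638
  O-H: 2 × 472 = 944
  Σ(formed) = 3298 kJ
ΔH = Σ(broken) − Σ(formed) = 3321 − 3298 = +23 kJ
For 4× the reaction as written: 4 × (+23) = +92 kJ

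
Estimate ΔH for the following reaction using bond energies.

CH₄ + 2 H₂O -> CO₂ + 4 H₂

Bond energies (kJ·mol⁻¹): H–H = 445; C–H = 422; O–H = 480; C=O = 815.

ΔH ≈ +198 kJ

Bonds broken (reactants):
  C–H: 4 × 422 = 1688
  O–H: 4 × 480 = 1920
  Σ(broken) = 3608 kJ
Bonds formed (products):
  C=O: 2 × 815 = 1630
  H–H: 4 × 445 = 1780
  Σ(formed) = 3410 kJ
ΔH = Σ(broken) − Σ(formed) = 3608 − 3410 = +198 kJ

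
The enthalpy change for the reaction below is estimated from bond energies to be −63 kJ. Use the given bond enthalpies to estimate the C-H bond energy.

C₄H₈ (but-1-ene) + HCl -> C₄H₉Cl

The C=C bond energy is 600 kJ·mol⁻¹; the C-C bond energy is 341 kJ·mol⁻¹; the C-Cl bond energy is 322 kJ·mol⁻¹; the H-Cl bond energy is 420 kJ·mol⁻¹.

Let D be the C-H bond energy.
Σ(broken) = 2×341 + 8×D + 1×600 + 1×420 = 1702 + 8D
Σ(formed) = 3×341 + 1×322 + 9×D = 1345 + 9D
ΔH = Σ(broken) − Σ(formed) = (1702 + 8D) − (1345 + 9D) = +357 − D
Setting this equal to −63 kJ gives D = 420 kJ/mol.

D(C-H) ≈ 420 kJ/mol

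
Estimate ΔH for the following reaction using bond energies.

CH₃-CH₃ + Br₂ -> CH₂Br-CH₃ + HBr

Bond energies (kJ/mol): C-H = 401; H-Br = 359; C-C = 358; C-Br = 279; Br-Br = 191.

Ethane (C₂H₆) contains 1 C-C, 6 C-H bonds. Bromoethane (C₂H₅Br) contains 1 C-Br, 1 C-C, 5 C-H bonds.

ΔH ≈ −46 kJ

Bonds broken (reactants):
  Br-Br: 1 × 191 = 191
  C-C: 1 × 358 = 358
  C-H: 6 × 401 = 2406
  Σ(broken) = 2955 kJ
Bonds formed (products):
  C-Br: 1 × 279 = 279
  C-C: 1 × 358 = 358
  C-H: 5 × 401 = 2005
  H-Br: 1 × 359 = 359
  Σ(formed) = 3001 kJ
ΔH = Σ(broken) − Σ(formed) = 2955 − 3001 = −46 kJ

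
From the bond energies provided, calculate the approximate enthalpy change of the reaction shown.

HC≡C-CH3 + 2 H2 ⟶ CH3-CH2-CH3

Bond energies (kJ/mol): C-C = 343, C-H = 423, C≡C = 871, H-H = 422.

Bonds broken (reactants):
  C≡C: 1 × 871 = 871
  C-C: 1 × 343 = 343
  C-H: 4 × 423 = 1692
  H-H: 2 × 422 = 844
  Σ(broken) = 3750 kJ
Bonds formed (products):
  C-C: 2 × 343 = 686
  C-H: 8 × 423 = 3384
  Σ(formed) = 4070 kJ
ΔH = Σ(broken) − Σ(formed) = 3750 − 4070 = −320 kJ

ΔH ≈ −320 kJ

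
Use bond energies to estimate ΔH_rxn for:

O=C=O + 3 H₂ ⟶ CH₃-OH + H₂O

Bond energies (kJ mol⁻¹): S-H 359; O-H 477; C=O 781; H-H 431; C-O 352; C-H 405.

ΔH ≈ −143 kJ

Bonds broken (reactants):
  C=O: 2 × 781 = 1562
  H-H: 3 × 431 = 1293
  Σ(broken) = 2855 kJ
Bonds formed (products):
  C-H: 3 × 405 = 1215
  C-O: 1 × 352 = 352
  O-H: 3 × 477 = 1431
  Σ(formed) = 2998 kJ
ΔH = Σ(broken) − Σ(formed) = 2855 − 2998 = −143 kJ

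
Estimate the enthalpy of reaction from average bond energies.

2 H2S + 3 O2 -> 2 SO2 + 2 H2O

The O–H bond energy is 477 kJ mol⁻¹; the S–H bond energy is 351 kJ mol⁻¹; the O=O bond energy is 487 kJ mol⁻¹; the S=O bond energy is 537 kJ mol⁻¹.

Bonds broken (reactants):
  O=O: 3 × 487 = 1461
  S–H: 4 × 351 = 1404
  Σ(broken) = 2865 kJ
Bonds formed (products):
  O–H: 4 × 477 = 1908
  S=O: 4 × 537 = 2148
  Σ(formed) = 4056 kJ
ΔH = Σ(broken) − Σ(formed) = 2865 − 4056 = −1191 kJ

ΔH ≈ −1191 kJ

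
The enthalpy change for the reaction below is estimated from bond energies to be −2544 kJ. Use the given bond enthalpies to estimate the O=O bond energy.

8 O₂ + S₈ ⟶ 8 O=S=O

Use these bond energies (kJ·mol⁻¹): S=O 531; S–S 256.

D(O=O) ≈ 488 kJ/mol

Let D be the O=O bond energy.
Σ(broken) = 8×D + 8×256 = 2048 + 8D
Σ(formed) = 16×531 = 8496
ΔH = Σ(broken) − Σ(formed) = (2048 + 8D) − (8496) = −6448 + 8D
Setting this equal to −2544 kJ gives 8D = 3904, so D = 488 kJ/mol.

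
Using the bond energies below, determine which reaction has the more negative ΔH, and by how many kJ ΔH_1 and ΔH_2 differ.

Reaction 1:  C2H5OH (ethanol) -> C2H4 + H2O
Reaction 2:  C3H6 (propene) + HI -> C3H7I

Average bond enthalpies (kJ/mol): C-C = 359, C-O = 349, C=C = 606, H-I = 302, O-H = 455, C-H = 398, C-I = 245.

Reaction 1:
  Bonds broken (reactants):
    C-C: 1 × 359 = 359
    C-H: 5 × 398 = 1990
    C-O: 1 × 349 = 349
    O-H: 1 × 455 = 455
    Σ(broken) = 3153 kJ
  Bonds formed (products):
    C-H: 4 × 398 = 1592
    C=C: 1 × 606 = 606
    O-H: 2 × 455 = 910
    Σ(formed) = 3108 kJ
  ΔH_1 = 3153 − 3108 = +45 kJ
Reaction 2:
  Bonds broken (reactants):
    C-C: 1 × 359 = 359
    C-H: 6 × 398 = 2388
    C=C: 1 × 606 = 606
    H-I: 1 × 302 = 302
    Σ(broken) = 3655 kJ
  Bonds formed (products):
    C-C: 2 × 359 = 718
    C-H: 7 × 398 = 2786
    C-I: 1 × 245 = 245
    Σ(formed) = 3749 kJ
  ΔH_2 = 3655 − 3749 = −94 kJ
ΔH_1 − ΔH_2 = +139 kJ, so reaction 2 has the more negative ΔH; |ΔH_1 − ΔH_2| = 139 kJ.

Reaction 2, by 139 kJ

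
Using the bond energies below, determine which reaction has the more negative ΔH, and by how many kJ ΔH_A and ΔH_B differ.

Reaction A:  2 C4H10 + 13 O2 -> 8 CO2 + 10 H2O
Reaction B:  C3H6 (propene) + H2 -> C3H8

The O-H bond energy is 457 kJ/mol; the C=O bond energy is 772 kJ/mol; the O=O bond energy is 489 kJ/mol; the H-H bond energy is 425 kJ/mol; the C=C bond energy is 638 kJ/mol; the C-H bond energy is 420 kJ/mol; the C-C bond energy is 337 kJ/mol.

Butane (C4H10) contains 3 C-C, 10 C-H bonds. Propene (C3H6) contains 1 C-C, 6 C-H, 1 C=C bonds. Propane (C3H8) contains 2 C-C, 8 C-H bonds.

Reaction A, by 4599 kJ

Reaction A:
  Bonds broken (reactants):
    C-C: 6 × 337 = 2022
    C-H: 20 × 420 = 8400
    O=O: 13 × 489 = 6357
    Σ(broken) = 16779 kJ
  Bonds formed (products):
    C=O: 16 × 772 = 12352
    O-H: 20 × 457 = 9140
    Σ(formed) = 21492 kJ
  ΔH_A = 16779 − 21492 = −4713 kJ
Reaction B:
  Bonds broken (reactants):
    C-C: 1 × 337 = 337
    C-H: 6 × 420 = 2520
    C=C: 1 × 638 = 638
    H-H: 1 × 425 = 425
    Σ(broken) = 3920 kJ
  Bonds formed (products):
    C-C: 2 × 337 = 674
    C-H: 8 × 420 = 3360
    Σ(formed) = 4034 kJ
  ΔH_B = 3920 − 4034 = −114 kJ
ΔH_A − ΔH_B = −4599 kJ, so reaction A has the more negative ΔH; |ΔH_A − ΔH_B| = 4599 kJ.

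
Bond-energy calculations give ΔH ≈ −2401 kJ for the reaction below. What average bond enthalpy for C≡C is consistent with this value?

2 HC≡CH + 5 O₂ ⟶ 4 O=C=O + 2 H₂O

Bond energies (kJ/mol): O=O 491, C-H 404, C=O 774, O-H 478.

Let D be the C≡C bond energy.
Σ(broken) = 2×D + 4×404 + 5×491 = 4071 + 2D
Σ(formed) = 8×774 + 4×478 = 8104
ΔH = Σ(broken) − Σ(formed) = (4071 + 2D) − (8104) = −4033 + 2D
Setting this equal to −2401 kJ gives 2D = 1632, so D = 816 kJ/mol.

D(C≡C) ≈ 816 kJ/mol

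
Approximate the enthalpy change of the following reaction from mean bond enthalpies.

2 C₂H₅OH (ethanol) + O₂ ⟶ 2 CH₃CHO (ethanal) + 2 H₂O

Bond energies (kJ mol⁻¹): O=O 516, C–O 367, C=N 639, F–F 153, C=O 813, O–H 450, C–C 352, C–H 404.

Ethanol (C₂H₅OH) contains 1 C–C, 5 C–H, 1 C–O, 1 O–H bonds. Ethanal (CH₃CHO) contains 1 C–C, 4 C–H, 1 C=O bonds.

ΔH ≈ −468 kJ

Bonds broken (reactants):
  C–C: 2 × 352 = 704
  C–H: 10 × 404 = 4040
  C–O: 2 × 367 = 734
  O–H: 2 × 450 = 900
  O=O: 1 × 516 = 516
  Σ(broken) = 6894 kJ
Bonds formed (products):
  C–C: 2 × 352 = 704
  C–H: 8 × 404 = 3232
  C=O: 2 × 813 = 1626
  O–H: 4 × 450 = 1800
  Σ(formed) = 7362 kJ
ΔH = Σ(broken) − Σ(formed) = 6894 − 7362 = −468 kJ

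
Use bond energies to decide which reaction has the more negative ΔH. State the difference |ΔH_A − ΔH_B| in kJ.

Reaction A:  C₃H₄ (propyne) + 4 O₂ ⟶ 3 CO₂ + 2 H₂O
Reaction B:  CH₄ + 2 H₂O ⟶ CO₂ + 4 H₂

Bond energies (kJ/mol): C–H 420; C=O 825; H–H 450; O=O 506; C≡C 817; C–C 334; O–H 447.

Reaction A, by 1901 kJ

Reaction A:
  Bonds broken (reactants):
    C≡C: 1 × 817 = 817
    C–C: 1 × 334 = 334
    C–H: 4 × 420 = 1680
    O=O: 4 × 506 = 2024
    Σ(broken) = 4855 kJ
  Bonds formed (products):
    C=O: 6 × 825 = 4950
    O–H: 4 × 447 = 1788
    Σ(formed) = 6738 kJ
  ΔH_A = 4855 − 6738 = −1883 kJ
Reaction B:
  Bonds broken (reactants):
    C–H: 4 × 420 = 1680
    O–H: 4 × 447 = 1788
    Σ(broken) = 3468 kJ
  Bonds formed (products):
    C=O: 2 × 825 = 1650
    H–H: 4 × 450 = 1800
    Σ(formed) = 3450 kJ
  ΔH_B = 3468 − 3450 = +18 kJ
ΔH_A − ΔH_B = −1901 kJ, so reaction A has the more negative ΔH; |ΔH_A − ΔH_B| = 1901 kJ.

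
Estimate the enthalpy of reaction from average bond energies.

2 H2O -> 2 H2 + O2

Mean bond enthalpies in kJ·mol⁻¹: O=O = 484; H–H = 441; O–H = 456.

Bonds broken (reactants):
  O–H: 4 × 456 = 1824
  Σ(broken) = 1824 kJ
Bonds formed (products):
  H–H: 2 × 441 = 882
  O=O: 1 × 484 = 484
  Σ(formed) = 1366 kJ
ΔH = Σ(broken) − Σ(formed) = 1824 − 1366 = +458 kJ

ΔH ≈ +458 kJ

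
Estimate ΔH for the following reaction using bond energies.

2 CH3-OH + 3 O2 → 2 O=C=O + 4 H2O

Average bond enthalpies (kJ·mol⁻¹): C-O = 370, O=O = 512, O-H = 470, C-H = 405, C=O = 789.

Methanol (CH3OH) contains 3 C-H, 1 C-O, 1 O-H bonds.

Bonds broken (reactants):
  C-H: 6 × 405 = 2430
  C-O: 2 × 370 = 740
  O-H: 2 × 470 = 940
  O=O: 3 × 512 = 1536
  Σ(broken) = 5646 kJ
Bonds formed (products):
  C=O: 4 × 789 = 3156
  O-H: 8 × 470 = 3760
  Σ(formed) = 6916 kJ
ΔH = Σ(broken) − Σ(formed) = 5646 − 6916 = −1270 kJ

ΔH ≈ −1270 kJ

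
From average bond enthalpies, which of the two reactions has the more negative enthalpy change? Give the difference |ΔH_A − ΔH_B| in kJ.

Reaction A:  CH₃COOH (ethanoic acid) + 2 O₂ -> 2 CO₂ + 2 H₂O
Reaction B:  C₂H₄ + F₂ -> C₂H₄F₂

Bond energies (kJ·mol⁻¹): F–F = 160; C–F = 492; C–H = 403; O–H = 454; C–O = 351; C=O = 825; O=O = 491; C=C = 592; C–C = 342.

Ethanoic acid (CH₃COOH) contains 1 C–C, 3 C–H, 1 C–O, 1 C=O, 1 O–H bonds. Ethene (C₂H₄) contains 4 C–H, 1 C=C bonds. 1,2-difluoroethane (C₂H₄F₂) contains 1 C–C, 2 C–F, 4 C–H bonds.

Reaction A:
  Bonds broken (reactants):
    C–C: 1 × 342 = 342
    C–H: 3 × 403 = 1209
    C–O: 1 × 351 = 351
    C=O: 1 × 825 = 825
    O–H: 1 × 454 = 454
    O=O: 2 × 491 = 982
    Σ(broken) = 4163 kJ
  Bonds formed (products):
    C=O: 4 × 825 = 3300
    O–H: 4 × 454 = 1816
    Σ(formed) = 5116 kJ
  ΔH_A = 4163 − 5116 = −953 kJ
Reaction B:
  Bonds broken (reactants):
    C–H: 4 × 403 = 1612
    C=C: 1 × 592 = 592
    F–F: 1 × 160 = 160
    Σ(broken) = 2364 kJ
  Bonds formed (products):
    C–C: 1 × 342 = 342
    C–F: 2 × 492 = 984
    C–H: 4 × 403 = 1612
    Σ(formed) = 2938 kJ
  ΔH_B = 2364 − 2938 = −574 kJ
ΔH_A − ΔH_B = −379 kJ, so reaction A has the more negative ΔH; |ΔH_A − ΔH_B| = 379 kJ.

Reaction A, by 379 kJ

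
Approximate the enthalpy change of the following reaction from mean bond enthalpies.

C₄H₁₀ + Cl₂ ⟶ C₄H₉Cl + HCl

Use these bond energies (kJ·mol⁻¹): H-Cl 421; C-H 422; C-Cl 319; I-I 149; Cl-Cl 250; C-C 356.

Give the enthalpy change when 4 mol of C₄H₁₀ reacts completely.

ΔH = −272 kJ

Bonds broken (reactants):
  C-C: 3 × 356 = 1068
  C-H: 10 × 422 = 4220
  Cl-Cl: 1 × 250 = 250
  Σ(broken) = 5538 kJ
Bonds formed (products):
  C-C: 3 × 356 = 1068
  C-Cl: 1 × 319 = 319
  C-H: 9 × 422 = 3798
  H-Cl: 1 × 421 = 421
  Σ(formed) = 5606 kJ
ΔH = Σ(broken) − Σ(formed) = 5538 − 5606 = −68 kJ
For 4× the reaction as written: 4 × (−68) = −272 kJ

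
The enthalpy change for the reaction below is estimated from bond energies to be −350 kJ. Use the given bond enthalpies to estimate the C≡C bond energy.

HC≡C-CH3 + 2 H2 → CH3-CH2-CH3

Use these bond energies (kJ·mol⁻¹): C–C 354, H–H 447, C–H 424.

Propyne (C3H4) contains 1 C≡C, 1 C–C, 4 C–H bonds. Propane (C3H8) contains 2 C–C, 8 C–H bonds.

D(C≡C) ≈ 806 kJ/mol

Let D be the C≡C bond energy.
Σ(broken) = 1×D + 1×354 + 4×424 + 2×447 = 2944 + D
Σ(formed) = 2×354 + 8×424 = 4100
ΔH = Σ(broken) − Σ(formed) = (2944 + D) − (4100) = −1156 + D
Setting this equal to −350 kJ gives D = 806 kJ/mol.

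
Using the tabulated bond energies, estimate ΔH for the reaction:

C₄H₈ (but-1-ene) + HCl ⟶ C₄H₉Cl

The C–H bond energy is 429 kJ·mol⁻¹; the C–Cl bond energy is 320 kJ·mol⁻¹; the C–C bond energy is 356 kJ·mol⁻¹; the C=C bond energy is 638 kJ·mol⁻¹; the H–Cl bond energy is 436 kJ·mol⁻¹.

ΔH ≈ −31 kJ

Bonds broken (reactants):
  C–C: 2 × 356 = 712
  C–H: 8 × 429 = 3432
  C=C: 1 × 638 = 638
  H–Cl: 1 × 436 = 436
  Σ(broken) = 5218 kJ
Bonds formed (products):
  C–C: 3 × 356 = 1068
  C–Cl: 1 × 320 = 320
  C–H: 9 × 429 = 3861
  Σ(formed) = 5249 kJ
ΔH = Σ(broken) − Σ(formed) = 5218 − 5249 = −31 kJ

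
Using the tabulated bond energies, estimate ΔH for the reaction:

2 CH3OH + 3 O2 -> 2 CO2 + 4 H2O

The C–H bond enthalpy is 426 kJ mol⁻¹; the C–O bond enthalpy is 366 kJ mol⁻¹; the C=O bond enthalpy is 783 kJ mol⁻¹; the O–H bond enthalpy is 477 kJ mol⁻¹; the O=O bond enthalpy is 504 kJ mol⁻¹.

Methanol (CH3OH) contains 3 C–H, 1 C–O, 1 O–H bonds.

Bonds broken (reactants):
  C–H: 6 × 426 = 2556
  C–O: 2 × 366 = 732
  O–H: 2 × 477 = 954
  O=O: 3 × 504 = 1512
  Σ(broken) = 5754 kJ
Bonds formed (products):
  C=O: 4 × 783 = 3132
  O–H: 8 × 477 = 3816
  Σ(formed) = 6948 kJ
ΔH = Σ(broken) − Σ(formed) = 5754 − 6948 = −1194 kJ

ΔH ≈ −1194 kJ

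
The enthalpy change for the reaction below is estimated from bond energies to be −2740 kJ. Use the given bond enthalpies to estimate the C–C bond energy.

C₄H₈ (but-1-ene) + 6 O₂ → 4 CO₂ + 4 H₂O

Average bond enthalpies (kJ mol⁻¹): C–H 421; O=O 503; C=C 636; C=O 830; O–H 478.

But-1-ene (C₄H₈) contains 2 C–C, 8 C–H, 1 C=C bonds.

D(C–C) ≈ 351 kJ/mol

Let D be the C–C bond energy.
Σ(broken) = 2×D + 8×421 + 1×636 + 6×503 = 7022 + 2D
Σ(formed) = 8×830 + 8×478 = 10464
ΔH = Σ(broken) − Σ(formed) = (7022 + 2D) − (10464) = −3442 + 2D
Setting this equal to −2740 kJ gives 2D = 702, so D = 351 kJ/mol.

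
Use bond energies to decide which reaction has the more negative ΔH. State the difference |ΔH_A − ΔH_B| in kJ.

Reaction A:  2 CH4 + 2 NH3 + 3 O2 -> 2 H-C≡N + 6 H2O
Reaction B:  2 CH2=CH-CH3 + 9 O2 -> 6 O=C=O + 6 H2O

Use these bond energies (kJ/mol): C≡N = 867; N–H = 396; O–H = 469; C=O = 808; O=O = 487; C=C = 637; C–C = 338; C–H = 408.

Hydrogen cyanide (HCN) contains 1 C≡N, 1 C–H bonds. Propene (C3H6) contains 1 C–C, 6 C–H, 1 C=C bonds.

Reaction B, by 3018 kJ

Reaction A:
  Bonds broken (reactants):
    C–H: 8 × 408 = 3264
    N–H: 6 × 396 = 2376
    O=O: 3 × 487 = 1461
    Σ(broken) = 7101 kJ
  Bonds formed (products):
    C≡N: 2 × 867 = 1734
    C–H: 2 × 408 = 816
    O–H: 12 × 469 = 5628
    Σ(formed) = 8178 kJ
  ΔH_A = 7101 − 8178 = −1077 kJ
Reaction B:
  Bonds broken (reactants):
    C–C: 2 × 338 = 676
    C–H: 12 × 408 = 4896
    C=C: 2 × 637 = 1274
    O=O: 9 × 487 = 4383
    Σ(broken) = 11229 kJ
  Bonds formed (products):
    C=O: 12 × 808 = 9696
    O–H: 12 × 469 = 5628
    Σ(formed) = 15324 kJ
  ΔH_B = 11229 − 15324 = −4095 kJ
ΔH_A − ΔH_B = +3018 kJ, so reaction B has the more negative ΔH; |ΔH_A − ΔH_B| = 3018 kJ.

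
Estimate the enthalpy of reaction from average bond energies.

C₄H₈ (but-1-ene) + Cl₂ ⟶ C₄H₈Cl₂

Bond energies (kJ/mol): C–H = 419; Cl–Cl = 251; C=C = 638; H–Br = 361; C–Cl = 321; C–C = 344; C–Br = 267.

ΔH ≈ −97 kJ

Bonds broken (reactants):
  C–C: 2 × 344 = 688
  C–H: 8 × 419 = 3352
  C=C: 1 × 638 = 638
  Cl–Cl: 1 × 251 = 251
  Σ(broken) = 4929 kJ
Bonds formed (products):
  C–C: 3 × 344 = 1032
  C–Cl: 2 × 321 = 642
  C–H: 8 × 419 = 3352
  Σ(formed) = 5026 kJ
ΔH = Σ(broken) − Σ(formed) = 4929 − 5026 = −97 kJ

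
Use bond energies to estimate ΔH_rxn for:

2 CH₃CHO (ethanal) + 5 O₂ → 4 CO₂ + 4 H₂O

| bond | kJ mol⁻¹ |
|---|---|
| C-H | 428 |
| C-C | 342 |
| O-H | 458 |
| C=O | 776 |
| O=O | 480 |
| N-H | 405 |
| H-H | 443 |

ΔH ≈ −1812 kJ

Bonds broken (reactants):
  C-C: 2 × 342 = 684
  C-H: 8 × 428 = 3424
  C=O: 2 × 776 = 1552
  O=O: 5 × 480 = 2400
  Σ(broken) = 8060 kJ
Bonds formed (products):
  C=O: 8 × 776 = 6208
  O-H: 8 × 458 = 3664
  Σ(formed) = 9872 kJ
ΔH = Σ(broken) − Σ(formed) = 8060 − 9872 = −1812 kJ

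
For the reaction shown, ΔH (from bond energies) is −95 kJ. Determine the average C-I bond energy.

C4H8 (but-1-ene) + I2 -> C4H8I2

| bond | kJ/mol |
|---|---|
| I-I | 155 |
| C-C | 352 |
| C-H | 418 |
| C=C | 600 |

Let D be the C-I bond energy.
Σ(broken) = 2×352 + 8×418 + 1×600 + 1×155 = 4803
Σ(formed) = 3×352 + 8×418 + 2×D = 4400 + 2D
ΔH = Σ(broken) − Σ(formed) = (4803) − (4400 + 2D) = +403 − 2D
Setting this equal to −95 kJ gives 2D = 498, so D = 249 kJ/mol.

D(C-I) ≈ 249 kJ/mol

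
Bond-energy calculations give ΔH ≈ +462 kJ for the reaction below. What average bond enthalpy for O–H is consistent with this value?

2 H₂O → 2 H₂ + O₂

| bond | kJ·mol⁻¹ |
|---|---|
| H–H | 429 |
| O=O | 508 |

Let D be the O–H bond energy.
Σ(broken) = 4×D = 4D
Σ(formed) = 2×429 + 1×508 = 1366
ΔH = Σ(broken) − Σ(formed) = (4D) − (1366) = −1366 + 4D
Setting this equal to +462 kJ gives 4D = 1828, so D = 457 kJ/mol.

D(O–H) ≈ 457 kJ/mol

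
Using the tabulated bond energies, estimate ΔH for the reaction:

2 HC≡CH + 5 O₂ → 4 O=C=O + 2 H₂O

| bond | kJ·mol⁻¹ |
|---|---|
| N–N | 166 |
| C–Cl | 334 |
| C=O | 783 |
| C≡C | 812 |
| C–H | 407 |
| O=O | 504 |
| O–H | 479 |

Bonds broken (reactants):
  C≡C: 2 × 812 = 1624
  C–H: 4 × 407 = 1628
  O=O: 5 × 504 = 2520
  Σ(broken) = 5772 kJ
Bonds formed (products):
  C=O: 8 × 783 = 6264
  O–H: 4 × 479 = 1916
  Σ(formed) = 8180 kJ
ΔH = Σ(broken) − Σ(formed) = 5772 − 8180 = −2408 kJ

ΔH ≈ −2408 kJ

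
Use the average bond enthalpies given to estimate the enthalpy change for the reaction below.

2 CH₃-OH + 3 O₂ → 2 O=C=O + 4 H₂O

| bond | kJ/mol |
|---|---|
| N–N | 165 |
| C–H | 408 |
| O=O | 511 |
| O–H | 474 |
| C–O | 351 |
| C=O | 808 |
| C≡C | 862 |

ΔH ≈ −1393 kJ

Bonds broken (reactants):
  C–H: 6 × 408 = 2448
  C–O: 2 × 351 = 702
  O–H: 2 × 474 = 948
  O=O: 3 × 511 = 1533
  Σ(broken) = 5631 kJ
Bonds formed (products):
  C=O: 4 × 808 = 3232
  O–H: 8 × 474 = 3792
  Σ(formed) = 7024 kJ
ΔH = Σ(broken) − Σ(formed) = 5631 − 7024 = −1393 kJ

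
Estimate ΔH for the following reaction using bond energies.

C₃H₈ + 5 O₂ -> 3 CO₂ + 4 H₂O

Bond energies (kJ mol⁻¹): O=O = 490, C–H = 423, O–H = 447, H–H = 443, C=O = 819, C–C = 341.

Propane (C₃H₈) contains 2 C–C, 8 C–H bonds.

ΔH ≈ −1974 kJ

Bonds broken (reactants):
  C–C: 2 × 341 = 682
  C–H: 8 × 423 = 3384
  O=O: 5 × 490 = 2450
  Σ(broken) = 6516 kJ
Bonds formed (products):
  C=O: 6 × 819 = 4914
  O–H: 8 × 447 = 3576
  Σ(formed) = 8490 kJ
ΔH = Σ(broken) − Σ(formed) = 6516 − 8490 = −1974 kJ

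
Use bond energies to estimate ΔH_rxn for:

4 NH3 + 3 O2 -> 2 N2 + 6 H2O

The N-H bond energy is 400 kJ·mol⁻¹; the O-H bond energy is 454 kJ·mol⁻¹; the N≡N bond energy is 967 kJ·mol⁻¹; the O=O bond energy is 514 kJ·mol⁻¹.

ΔH ≈ −1040 kJ

Bonds broken (reactants):
  N-H: 12 × 400 = 4800
  O=O: 3 × 514 = 1542
  Σ(broken) = 6342 kJ
Bonds formed (products):
  N≡N: 2 × 967 = 1934
  O-H: 12 × 454 = 5448
  Σ(formed) = 7382 kJ
ΔH = Σ(broken) − Σ(formed) = 6342 − 7382 = −1040 kJ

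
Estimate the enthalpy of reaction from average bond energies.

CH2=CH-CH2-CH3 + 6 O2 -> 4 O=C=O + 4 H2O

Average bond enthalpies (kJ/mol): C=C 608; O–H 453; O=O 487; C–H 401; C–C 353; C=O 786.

ΔH ≈ −2468 kJ

Bonds broken (reactants):
  C–C: 2 × 353 = 706
  C–H: 8 × 401 = 3208
  C=C: 1 × 608 = 608
  O=O: 6 × 487 = 2922
  Σ(broken) = 7444 kJ
Bonds formed (products):
  C=O: 8 × 786 = 6288
  O–H: 8 × 453 = 3624
  Σ(formed) = 9912 kJ
ΔH = Σ(broken) − Σ(formed) = 7444 − 9912 = −2468 kJ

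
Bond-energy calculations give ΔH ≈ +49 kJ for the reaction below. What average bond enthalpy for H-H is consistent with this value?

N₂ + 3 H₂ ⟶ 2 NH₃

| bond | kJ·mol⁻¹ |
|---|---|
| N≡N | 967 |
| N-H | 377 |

Let D be the H-H bond energy.
Σ(broken) = 3×D + 1×967 = 967 + 3D
Σ(formed) = 6×377 = 2262
ΔH = Σ(broken) − Σ(formed) = (967 + 3D) − (2262) = −1295 + 3D
Setting this equal to +49 kJ gives 3D = 1344, so D = 448 kJ/mol.

D(H-H) ≈ 448 kJ/mol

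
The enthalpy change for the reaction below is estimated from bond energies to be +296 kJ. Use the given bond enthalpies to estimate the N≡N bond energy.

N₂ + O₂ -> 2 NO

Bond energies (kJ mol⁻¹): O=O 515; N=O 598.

D(N≡N) ≈ 977 kJ/mol

Let D be the N≡N bond energy.
Σ(broken) = 1×D + 1×515 = 515 + D
Σ(formed) = 2×598 = 1196
ΔH = Σ(broken) − Σ(formed) = (515 + D) − (1196) = −681 + D
Setting this equal to +296 kJ gives D = 977 kJ/mol.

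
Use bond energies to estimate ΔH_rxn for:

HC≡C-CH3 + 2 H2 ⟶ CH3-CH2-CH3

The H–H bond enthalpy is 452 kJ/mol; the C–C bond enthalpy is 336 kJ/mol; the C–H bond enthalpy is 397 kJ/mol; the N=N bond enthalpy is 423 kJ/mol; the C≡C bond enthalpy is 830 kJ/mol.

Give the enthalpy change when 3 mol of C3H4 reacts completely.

ΔH = −570 kJ

Bonds broken (reactants):
  C≡C: 1 × 830 = 830
  C–C: 1 × 336 = 336
  C–H: 4 × 397 = 1588
  H–H: 2 × 452 = 904
  Σ(broken) = 3658 kJ
Bonds formed (products):
  C–C: 2 × 336 = 672
  C–H: 8 × 397 = 3176
  Σ(formed) = 3848 kJ
ΔH = Σ(broken) − Σ(formed) = 3658 − 3848 = −190 kJ
For 3× the reaction as written: 3 × (−190) = −570 kJ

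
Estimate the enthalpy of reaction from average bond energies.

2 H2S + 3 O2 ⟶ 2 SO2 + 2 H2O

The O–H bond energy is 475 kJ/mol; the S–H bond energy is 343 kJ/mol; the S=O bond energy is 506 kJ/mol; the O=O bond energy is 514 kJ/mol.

Bonds broken (reactants):
  O=O: 3 × 514 = 1542
  S–H: 4 × 343 = 1372
  Σ(broken) = 2914 kJ
Bonds formed (products):
  O–H: 4 × 475 = 1900
  S=O: 4 × 506 = 2024
  Σ(formed) = 3924 kJ
ΔH = Σ(broken) − Σ(formed) = 2914 − 3924 = −1010 kJ

ΔH ≈ −1010 kJ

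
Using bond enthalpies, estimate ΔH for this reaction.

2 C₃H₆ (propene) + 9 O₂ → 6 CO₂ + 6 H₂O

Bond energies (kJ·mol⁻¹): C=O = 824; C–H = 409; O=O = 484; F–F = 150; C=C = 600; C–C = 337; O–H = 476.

Bonds broken (reactants):
  C–C: 2 × 337 = 674
  C–H: 12 × 409 = 4908
  C=C: 2 × 600 = 1200
  O=O: 9 × 484 = 4356
  Σ(broken) = 11138 kJ
Bonds formed (products):
  C=O: 12 × 824 = 9888
  O–H: 12 × 476 = 5712
  Σ(formed) = 15600 kJ
ΔH = Σ(broken) − Σ(formed) = 11138 − 15600 = −4462 kJ

ΔH ≈ −4462 kJ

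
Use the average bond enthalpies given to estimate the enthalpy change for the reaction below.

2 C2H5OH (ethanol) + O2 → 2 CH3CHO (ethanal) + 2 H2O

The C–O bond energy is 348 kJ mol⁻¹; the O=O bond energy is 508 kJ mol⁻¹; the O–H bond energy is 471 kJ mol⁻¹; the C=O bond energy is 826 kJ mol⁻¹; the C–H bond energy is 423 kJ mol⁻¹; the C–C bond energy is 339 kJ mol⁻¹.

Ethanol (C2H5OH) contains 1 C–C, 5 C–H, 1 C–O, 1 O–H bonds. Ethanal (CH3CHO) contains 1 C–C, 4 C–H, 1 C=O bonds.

Bonds broken (reactants):
  C–C: 2 × 339 = 678
  C–H: 10 × 423 = 4230
  C–O: 2 × 348 = 696
  O–H: 2 × 471 = 942
  O=O: 1 × 508 = 508
  Σ(broken) = 7054 kJ
Bonds formed (products):
  C–C: 2 × 339 = 678
  C–H: 8 × 423 = 3384
  C=O: 2 × 826 = 1652
  O–H: 4 × 471 = 1884
  Σ(formed) = 7598 kJ
ΔH = Σ(broken) − Σ(formed) = 7054 − 7598 = −544 kJ

ΔH ≈ −544 kJ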